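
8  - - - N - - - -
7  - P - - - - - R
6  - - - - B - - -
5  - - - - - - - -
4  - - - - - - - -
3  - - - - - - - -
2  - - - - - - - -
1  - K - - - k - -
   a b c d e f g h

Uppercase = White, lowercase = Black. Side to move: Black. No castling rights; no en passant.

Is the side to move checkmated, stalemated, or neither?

Black to move; black king on f1.
In check: no.
Legal moves for Black: Kg2, Kf2, Ke2, Kg1, Ke1.
Black has 5 legal moves and is not in check → neither.

neither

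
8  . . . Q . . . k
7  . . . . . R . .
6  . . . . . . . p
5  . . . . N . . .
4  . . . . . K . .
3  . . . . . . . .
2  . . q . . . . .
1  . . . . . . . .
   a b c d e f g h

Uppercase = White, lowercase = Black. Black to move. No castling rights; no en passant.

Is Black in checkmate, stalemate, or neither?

Black to move; black king on h8.
In check: yes, from the white queen on d8.
King squares — g7: attacked by Rf7; h7: attacked by Rf7; g8: attacked by Qd8.
Legal moves for Black: none.
In check with no legal moves → checkmate.

checkmate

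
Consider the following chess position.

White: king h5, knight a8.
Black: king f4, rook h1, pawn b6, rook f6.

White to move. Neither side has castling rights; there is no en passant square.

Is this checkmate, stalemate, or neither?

checkmate

White to move; white king on h5.
In check: yes, from the black rook on h1.
King squares — g4: attacked by Kf4; h4: attacked by Rh1; g5: attacked by Kf4; g6: attacked by Rf6; h6: attacked by Rh1.
Legal moves for White: none.
In check with no legal moves → checkmate.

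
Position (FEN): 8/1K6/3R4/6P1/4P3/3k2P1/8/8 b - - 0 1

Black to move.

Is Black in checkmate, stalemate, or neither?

neither

Black to move; black king on d3.
In check: yes, from the white rook on d6.
King squares — c2: available; d2: attacked by Rd6; e2: available; c3: available; e3: available; c4: available; d4: attacked by Rd6; e4: available.
Legal moves for Black: Kxe4, Kc4, Ke3, Kc3, Ke2, Kc2.
Black is in check but has 6 legal moves → neither.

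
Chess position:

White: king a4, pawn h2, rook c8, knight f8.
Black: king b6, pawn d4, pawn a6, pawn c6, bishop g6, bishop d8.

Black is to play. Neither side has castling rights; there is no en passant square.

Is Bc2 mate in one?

no

After Bc2: white king on a4; in check: yes, from the black bishop on c2.
White has 2 legal replies: Kb4, Ka3.
In check but a legal move exists → not checkmate.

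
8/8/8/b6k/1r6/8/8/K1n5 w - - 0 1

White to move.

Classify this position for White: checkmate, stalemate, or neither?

White to move; white king on a1.
In check: no.
King squares — b1: attacked by Rb4; a2: attacked by Nc1; b2: attacked by Rb4.
Legal moves for White: none.
Not in check and no legal moves → stalemate.

stalemate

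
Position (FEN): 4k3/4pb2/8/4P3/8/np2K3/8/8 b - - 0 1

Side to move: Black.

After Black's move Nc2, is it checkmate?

no

After Nc2: white king on e3; in check: yes, from the black knight on c2.
White has 7 legal replies: Kf4, Ke4, Kf3, Kd3, Kf2, Ke2, Kd2.
In check but a legal move exists → not checkmate.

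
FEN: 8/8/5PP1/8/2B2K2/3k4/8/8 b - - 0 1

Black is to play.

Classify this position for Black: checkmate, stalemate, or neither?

neither

Black to move; black king on d3.
In check: yes, from the white bishop on c4.
King squares — c2: available; d2: available; e2: attacked by Bc4; c3: available; e3: attacked by Kf4; c4: available; d4: available; e4: attacked by Kf4.
Legal moves for Black: Kd4, Kxc4, Kc3, Kd2, Kc2.
Black is in check but has 5 legal moves → neither.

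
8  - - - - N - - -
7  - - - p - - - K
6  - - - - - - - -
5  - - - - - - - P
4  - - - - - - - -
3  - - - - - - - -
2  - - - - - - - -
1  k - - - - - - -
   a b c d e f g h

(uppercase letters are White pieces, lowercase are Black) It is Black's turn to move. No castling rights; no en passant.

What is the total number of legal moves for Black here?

5

Black to move; king on a1.
In check: no.
Legal moves: Kb2, Ka2, Kb1, d6, d5.
Count: 5.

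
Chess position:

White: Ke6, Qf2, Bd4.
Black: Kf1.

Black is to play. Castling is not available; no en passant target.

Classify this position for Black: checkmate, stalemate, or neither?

Black to move; black king on f1.
In check: yes, from the white queen on f2.
King squares — e1: attacked by Qf2; g1: attacked by Qf2; e2: attacked by Qf2; f2: attacked by Bd4; g2: attacked by Qf2.
Legal moves for Black: none.
In check with no legal moves → checkmate.

checkmate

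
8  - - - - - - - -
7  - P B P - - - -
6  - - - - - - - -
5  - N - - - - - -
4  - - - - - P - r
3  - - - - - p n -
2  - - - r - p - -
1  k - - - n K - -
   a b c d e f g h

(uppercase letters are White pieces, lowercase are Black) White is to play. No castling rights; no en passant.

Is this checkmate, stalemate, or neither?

White to move; white king on f1.
In check: yes, from the black knight on g3.
King squares — e1: attacked by Pf2; g1: attacked by Pf2; e2: attacked by Rd2; f2: attacked by Rd2; g2: attacked by Ne1.
Legal moves for White: none.
In check with no legal moves → checkmate.

checkmate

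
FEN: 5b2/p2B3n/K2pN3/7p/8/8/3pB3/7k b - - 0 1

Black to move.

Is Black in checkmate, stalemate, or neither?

neither

Black to move; black king on h1.
In check: no.
Legal moves for Black: Bg7, Be7, Bh6, Nf6, Ng5, Kh2, Kg2, Kg1, d5, h4, d1=Q, d1=R, d1=B, d1=N.
Black has 14 legal moves and is not in check → neither.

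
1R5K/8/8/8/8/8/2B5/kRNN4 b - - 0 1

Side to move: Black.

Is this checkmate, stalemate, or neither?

checkmate

Black to move; black king on a1.
In check: yes, from the white rook on b1.
King squares — b1: attacked by Bc2; a2: attacked by Nc1; b2: attacked by Rb1.
Legal moves for Black: none.
In check with no legal moves → checkmate.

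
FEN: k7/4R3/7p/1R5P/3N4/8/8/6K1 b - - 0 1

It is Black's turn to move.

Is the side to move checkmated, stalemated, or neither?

stalemate

Black to move; black king on a8.
In check: no.
King squares — a7: attacked by Re7; b7: attacked by Rb5; b8: attacked by Rb5.
Legal moves for Black: none.
Not in check and no legal moves → stalemate.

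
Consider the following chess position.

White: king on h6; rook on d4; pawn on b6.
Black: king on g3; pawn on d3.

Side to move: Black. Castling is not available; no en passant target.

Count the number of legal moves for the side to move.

6

Black to move; king on g3.
In check: no.
Legal moves: Kh3, Kf3, Kh2, Kg2, Kf2, d2.
Count: 6.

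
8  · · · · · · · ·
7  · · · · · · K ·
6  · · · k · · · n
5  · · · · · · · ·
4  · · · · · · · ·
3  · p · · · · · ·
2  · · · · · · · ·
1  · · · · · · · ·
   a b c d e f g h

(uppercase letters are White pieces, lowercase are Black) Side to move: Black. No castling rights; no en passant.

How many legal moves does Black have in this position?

13

Black to move; king on d6.
In check: no.
Legal moves: Ng8, Nf7, Nf5+, Ng4, Ke7, Kd7, Kc7, Ke6, Kc6, Ke5, Kd5, Kc5, b2.
Count: 13.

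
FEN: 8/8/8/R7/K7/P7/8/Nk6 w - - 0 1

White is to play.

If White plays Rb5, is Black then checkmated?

no

After Rb5: black king on b1; in check: yes, from the white rook on b5.
Black has 3 legal replies: Ka2, Kc1, Kxa1.
In check but a legal move exists → not checkmate.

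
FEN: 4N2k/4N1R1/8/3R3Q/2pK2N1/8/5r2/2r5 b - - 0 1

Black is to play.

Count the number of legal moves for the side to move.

Black to move; king on h8.
In check: yes, from the white queen on h5.
Legal moves: none.
Count: 0.

0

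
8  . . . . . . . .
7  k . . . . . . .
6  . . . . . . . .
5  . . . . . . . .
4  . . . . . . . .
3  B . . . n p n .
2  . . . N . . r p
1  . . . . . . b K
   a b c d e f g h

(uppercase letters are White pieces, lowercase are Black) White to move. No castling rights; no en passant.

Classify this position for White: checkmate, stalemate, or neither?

checkmate

White to move; white king on h1.
In check: yes, from the black knight on g3.
King squares — g1: attacked by Rg2; g2: attacked by Ne3; h2: attacked by Bg1.
Legal moves for White: none.
In check with no legal moves → checkmate.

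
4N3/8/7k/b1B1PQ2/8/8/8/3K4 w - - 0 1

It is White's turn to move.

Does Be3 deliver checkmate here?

yes

After Be3: black king on h6; in check: yes, from the white bishop on e3.
King squares — g5: attacked by Be3; h5: attacked by Qf5; g6: attacked by Qf5; g7: attacked by Ne8; h7: attacked by Qf5.
Black has no legal moves → checkmate.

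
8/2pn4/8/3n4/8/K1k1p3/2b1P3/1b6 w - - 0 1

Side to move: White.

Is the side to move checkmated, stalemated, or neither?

White to move; white king on a3.
In check: no.
King squares — a2: attacked by Bb1; b2: attacked by Kc3; b3: attacked by Bc2; a4: attacked by Bc2; b4: attacked by Kc3.
Legal moves for White: none.
Not in check and no legal moves → stalemate.

stalemate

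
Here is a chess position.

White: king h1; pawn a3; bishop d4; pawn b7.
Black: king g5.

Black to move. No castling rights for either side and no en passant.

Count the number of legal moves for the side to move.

7

Black to move; king on g5.
In check: no.
Legal moves: Kh6, Kg6, Kh5, Kf5, Kh4, Kg4, Kf4.
Count: 7.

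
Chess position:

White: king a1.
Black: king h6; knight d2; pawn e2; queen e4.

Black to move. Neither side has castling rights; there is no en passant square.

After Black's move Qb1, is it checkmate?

After Qb1: white king on a1; in check: yes, from the black queen on b1.
King squares — b1: attacked by Nd2; a2: attacked by Qb1; b2: attacked by Qb1.
White has no legal moves → checkmate.

yes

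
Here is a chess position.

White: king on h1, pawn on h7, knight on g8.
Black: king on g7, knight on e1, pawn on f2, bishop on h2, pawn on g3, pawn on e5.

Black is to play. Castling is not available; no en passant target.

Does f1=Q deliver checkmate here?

yes

After f1=Q: white king on h1; in check: yes, from the black queen on f1.
King squares — g1: attacked by Qf1; g2: attacked by Ne1; h2: attacked by Pg3.
White has no legal moves → checkmate.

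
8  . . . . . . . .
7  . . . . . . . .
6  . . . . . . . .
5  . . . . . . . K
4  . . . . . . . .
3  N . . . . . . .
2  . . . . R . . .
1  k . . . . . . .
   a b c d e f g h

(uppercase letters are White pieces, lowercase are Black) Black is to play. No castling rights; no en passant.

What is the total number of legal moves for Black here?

Black to move; king on a1.
In check: no.
Legal moves: none.
Count: 0.

0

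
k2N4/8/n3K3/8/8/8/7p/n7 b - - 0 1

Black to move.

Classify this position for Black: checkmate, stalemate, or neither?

neither

Black to move; black king on a8.
In check: no.
Legal moves for Black: Kb8, Ka7, Nb8, Nc7+, Nc5+, Nb4, Nb3, Nc2, h1=Q, h1=R, h1=B, h1=N.
Black has 12 legal moves and is not in check → neither.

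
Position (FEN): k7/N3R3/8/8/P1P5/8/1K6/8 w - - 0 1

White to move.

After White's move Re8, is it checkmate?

no

After Re8: black king on a8; in check: yes, from the white rook on e8.
Black has 2 legal replies: Kb7, Kxa7.
In check but a legal move exists → not checkmate.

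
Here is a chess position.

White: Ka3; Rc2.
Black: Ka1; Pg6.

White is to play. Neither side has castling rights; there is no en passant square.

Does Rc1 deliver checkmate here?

After Rc1: black king on a1; in check: yes, from the white rook on c1.
King squares — b1: attacked by Rc1; a2: attacked by Ka3; b2: attacked by Ka3.
Black has no legal moves → checkmate.

yes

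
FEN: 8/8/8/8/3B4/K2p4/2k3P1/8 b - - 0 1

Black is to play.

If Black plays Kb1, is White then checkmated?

no

After Kb1: white king on a3; in check: no.
White is not in check, so this cannot be checkmate.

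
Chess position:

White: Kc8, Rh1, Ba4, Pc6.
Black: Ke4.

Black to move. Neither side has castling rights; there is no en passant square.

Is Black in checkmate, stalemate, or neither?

Black to move; black king on e4.
In check: no.
Legal moves for Black: Kf5, Ke5, Kd5, Kf4, Kd4, Kf3, Ke3, Kd3.
Black has 8 legal moves and is not in check → neither.

neither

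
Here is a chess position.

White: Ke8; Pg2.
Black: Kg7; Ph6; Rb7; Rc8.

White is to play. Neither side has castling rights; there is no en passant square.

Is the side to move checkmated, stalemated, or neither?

checkmate

White to move; white king on e8.
In check: yes, from the black rook on c8.
King squares — d7: attacked by Rb7; e7: attacked by Rb7; f7: attacked by Rb7; d8: attacked by Rc8; f8: attacked by Kg7.
Legal moves for White: none.
In check with no legal moves → checkmate.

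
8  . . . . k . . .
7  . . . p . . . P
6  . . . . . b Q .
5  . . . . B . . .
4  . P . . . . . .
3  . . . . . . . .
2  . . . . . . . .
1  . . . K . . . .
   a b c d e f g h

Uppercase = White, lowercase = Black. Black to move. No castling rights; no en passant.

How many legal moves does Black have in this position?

Black to move; king on e8.
In check: yes, from the white queen on g6.
Legal moves: Kf8, Kd8, Ke7.
Count: 3.

3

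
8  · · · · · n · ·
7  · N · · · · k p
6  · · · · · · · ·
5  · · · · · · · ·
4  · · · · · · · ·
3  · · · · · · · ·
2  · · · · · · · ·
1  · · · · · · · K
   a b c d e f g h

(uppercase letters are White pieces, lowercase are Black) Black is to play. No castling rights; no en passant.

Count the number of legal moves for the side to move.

11

Black to move; king on g7.
In check: no.
Legal moves: Nd7, Ng6, Ne6, Kh8, Kg8, Kf7, Kh6, Kg6, Kf6, h6, h5.
Count: 11.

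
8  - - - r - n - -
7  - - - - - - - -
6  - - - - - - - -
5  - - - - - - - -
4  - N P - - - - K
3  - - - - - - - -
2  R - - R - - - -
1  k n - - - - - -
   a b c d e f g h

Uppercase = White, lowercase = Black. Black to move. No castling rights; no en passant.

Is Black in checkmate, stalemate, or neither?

checkmate

Black to move; black king on a1.
In check: yes, from the white rook on a2.
King squares — b1: own knight; a2: attacked by Rd2; b2: attacked by Ra2.
Legal moves for Black: none.
In check with no legal moves → checkmate.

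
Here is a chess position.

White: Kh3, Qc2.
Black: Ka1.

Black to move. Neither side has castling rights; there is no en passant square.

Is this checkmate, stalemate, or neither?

stalemate

Black to move; black king on a1.
In check: no.
King squares — b1: attacked by Qc2; a2: attacked by Qc2; b2: attacked by Qc2.
Legal moves for Black: none.
Not in check and no legal moves → stalemate.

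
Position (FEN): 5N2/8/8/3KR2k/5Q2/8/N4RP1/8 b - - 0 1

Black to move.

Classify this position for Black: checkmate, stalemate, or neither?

checkmate

Black to move; black king on h5.
In check: yes, from the white rook on e5.
King squares — g4: attacked by Qf4; h4: attacked by Qf4; g5: attacked by Qf4; g6: attacked by Nf8; h6: attacked by Qf4.
Legal moves for Black: none.
In check with no legal moves → checkmate.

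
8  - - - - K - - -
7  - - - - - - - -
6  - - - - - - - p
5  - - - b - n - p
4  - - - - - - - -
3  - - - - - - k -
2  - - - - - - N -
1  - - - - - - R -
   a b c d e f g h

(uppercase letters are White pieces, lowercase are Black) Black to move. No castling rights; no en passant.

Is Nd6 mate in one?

no

After Nd6: white king on e8; in check: yes, from the black knight on d6.
White has 4 legal replies: Kf8, Kd8, Ke7, Kd7.
In check but a legal move exists → not checkmate.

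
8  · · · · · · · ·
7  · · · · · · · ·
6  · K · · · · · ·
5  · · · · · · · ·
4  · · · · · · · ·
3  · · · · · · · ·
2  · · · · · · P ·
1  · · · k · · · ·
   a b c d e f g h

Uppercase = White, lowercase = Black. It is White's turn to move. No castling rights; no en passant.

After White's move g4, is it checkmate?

no

After g4: black king on d1; in check: no.
Black is not in check, so this cannot be checkmate.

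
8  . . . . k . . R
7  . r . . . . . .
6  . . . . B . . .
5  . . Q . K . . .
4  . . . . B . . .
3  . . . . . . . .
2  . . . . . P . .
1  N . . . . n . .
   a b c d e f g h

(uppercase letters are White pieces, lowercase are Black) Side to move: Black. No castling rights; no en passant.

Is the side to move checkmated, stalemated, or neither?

checkmate

Black to move; black king on e8.
In check: yes, from the white rook on h8.
King squares — d7: attacked by Be6; e7: attacked by Qc5; f7: attacked by Be6; d8: attacked by Rh8; f8: attacked by Qc5.
Legal moves for Black: none.
In check with no legal moves → checkmate.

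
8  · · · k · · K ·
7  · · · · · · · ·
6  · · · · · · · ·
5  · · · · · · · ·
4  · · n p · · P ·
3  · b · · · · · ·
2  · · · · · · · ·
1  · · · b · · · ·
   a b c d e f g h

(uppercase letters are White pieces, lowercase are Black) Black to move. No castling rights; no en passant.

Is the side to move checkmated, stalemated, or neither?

Black to move; black king on d8.
In check: no.
Legal moves for Black include: Ke8, Kc8, Ke7, Kd7, Kc7, Nd6+, Nb6+, Ne5+, Na5+, Ne3+, Na3+, Nd2+, Nb2+, Ba4, Bbc2, Ba2, Bxg4, Bf3, ... (list truncated; more exist).
Black has legal moves and is not in check → neither.

neither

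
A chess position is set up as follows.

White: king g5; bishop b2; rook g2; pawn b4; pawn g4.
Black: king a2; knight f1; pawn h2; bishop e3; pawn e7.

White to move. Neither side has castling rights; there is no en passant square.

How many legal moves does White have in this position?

White to move; king on g5.
In check: yes, from the black bishop on e3.
Legal moves: Kg6, Kh5, Kf5, Kh4.
Count: 4.

4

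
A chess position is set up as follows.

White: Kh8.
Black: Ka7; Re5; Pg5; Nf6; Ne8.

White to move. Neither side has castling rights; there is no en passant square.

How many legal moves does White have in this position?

0

White to move; king on h8.
In check: no.
Legal moves: none.
Count: 0.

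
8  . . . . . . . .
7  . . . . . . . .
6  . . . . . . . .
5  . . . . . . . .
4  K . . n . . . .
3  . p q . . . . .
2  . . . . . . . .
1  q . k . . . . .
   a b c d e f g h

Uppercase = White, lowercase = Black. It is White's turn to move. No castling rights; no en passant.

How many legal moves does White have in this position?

0

White to move; king on a4.
In check: yes, from the black queen on a1.
Legal moves: none.
Count: 0.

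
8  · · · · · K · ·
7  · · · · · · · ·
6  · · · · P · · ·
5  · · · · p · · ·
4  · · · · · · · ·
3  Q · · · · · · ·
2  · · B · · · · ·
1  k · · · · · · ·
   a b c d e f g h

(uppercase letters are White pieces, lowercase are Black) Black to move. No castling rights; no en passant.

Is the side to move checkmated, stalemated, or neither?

checkmate

Black to move; black king on a1.
In check: yes, from the white queen on a3.
King squares — b1: attacked by Bc2; a2: attacked by Qa3; b2: attacked by Qa3.
Legal moves for Black: none.
In check with no legal moves → checkmate.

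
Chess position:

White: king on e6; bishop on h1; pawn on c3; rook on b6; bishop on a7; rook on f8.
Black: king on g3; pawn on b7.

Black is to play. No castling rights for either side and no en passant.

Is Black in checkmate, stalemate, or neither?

Black to move; black king on g3.
In check: no.
Legal moves for Black: Kh4, Kg4, Kh3, Kh2.
Black has 4 legal moves and is not in check → neither.

neither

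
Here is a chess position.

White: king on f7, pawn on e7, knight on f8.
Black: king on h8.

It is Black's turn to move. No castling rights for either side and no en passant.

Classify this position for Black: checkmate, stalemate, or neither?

stalemate

Black to move; black king on h8.
In check: no.
King squares — g7: attacked by Kf7; h7: attacked by Nf8; g8: attacked by Kf7.
Legal moves for Black: none.
Not in check and no legal moves → stalemate.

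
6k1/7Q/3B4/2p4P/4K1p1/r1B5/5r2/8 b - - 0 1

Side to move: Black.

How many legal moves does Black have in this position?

1

Black to move; king on g8.
In check: yes, from the white queen on h7.
Legal moves: Kxh7.
Count: 1.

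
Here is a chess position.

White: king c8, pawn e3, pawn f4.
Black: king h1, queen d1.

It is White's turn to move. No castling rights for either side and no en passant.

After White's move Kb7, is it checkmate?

no

After Kb7: black king on h1; in check: no.
Black is not in check, so this cannot be checkmate.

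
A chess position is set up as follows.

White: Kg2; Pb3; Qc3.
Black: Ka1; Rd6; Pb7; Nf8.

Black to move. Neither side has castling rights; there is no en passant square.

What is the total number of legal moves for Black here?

Black to move; king on a1.
In check: yes, from the white queen on c3.
Legal moves: Ka2, Kb1.
Count: 2.

2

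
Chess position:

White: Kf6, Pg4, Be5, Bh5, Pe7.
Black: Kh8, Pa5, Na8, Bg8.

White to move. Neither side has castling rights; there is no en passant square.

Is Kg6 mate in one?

yes

After Kg6: black king on h8; in check: yes, from the white bishop on e5.
King squares — g7: attacked by Be5; h7: attacked by Kg6; g8: own bishop.
Black has no legal moves → checkmate.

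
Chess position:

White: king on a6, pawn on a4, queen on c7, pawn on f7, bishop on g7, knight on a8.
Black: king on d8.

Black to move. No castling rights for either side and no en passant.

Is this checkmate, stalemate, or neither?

Black to move; black king on d8.
In check: yes, from the white queen on c7.
King squares — c7: attacked by Na8; d7: attacked by Qc7; e7: attacked by Qc7; c8: attacked by Qc7; e8: attacked by Pf7.
Legal moves for Black: none.
In check with no legal moves → checkmate.

checkmate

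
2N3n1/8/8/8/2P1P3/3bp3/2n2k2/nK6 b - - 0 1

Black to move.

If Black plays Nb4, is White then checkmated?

no

After Nb4: white king on b1; in check: yes, from the black bishop on d3.
White has 3 legal replies: Kb2, Kc1, Kxa1.
In check but a legal move exists → not checkmate.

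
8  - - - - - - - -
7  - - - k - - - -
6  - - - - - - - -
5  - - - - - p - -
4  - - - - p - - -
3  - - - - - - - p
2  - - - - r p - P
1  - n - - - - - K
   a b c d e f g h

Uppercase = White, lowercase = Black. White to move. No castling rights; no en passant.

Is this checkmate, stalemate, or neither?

White to move; white king on h1.
In check: no.
King squares — g1: attacked by Pf2; g2: attacked by Ph3; h2: own pawn.
Legal moves for White: none.
Not in check and no legal moves → stalemate.

stalemate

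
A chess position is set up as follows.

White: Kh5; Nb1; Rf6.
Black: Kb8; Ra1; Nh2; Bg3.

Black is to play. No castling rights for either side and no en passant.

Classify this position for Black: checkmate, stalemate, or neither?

neither

Black to move; black king on b8.
In check: no.
Legal moves for Black include: Kc8, Ka8, Kc7, Kb7, Ka7, Bc7, Bd6, Be5, Bh4, Bf4, Bf2, Be1, Ng4, Nf3, Nf1, Ra8, Ra7, Ra6, ... (list truncated; more exist).
Black has legal moves and is not in check → neither.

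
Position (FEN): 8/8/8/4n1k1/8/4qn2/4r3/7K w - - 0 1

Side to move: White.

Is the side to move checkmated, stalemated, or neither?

stalemate

White to move; white king on h1.
In check: no.
King squares — g1: attacked by Qe3; g2: attacked by Re2; h2: attacked by Re2.
Legal moves for White: none.
Not in check and no legal moves → stalemate.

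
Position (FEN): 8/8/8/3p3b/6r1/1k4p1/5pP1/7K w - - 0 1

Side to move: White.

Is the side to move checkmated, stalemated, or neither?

stalemate

White to move; white king on h1.
In check: no.
King squares — g1: attacked by Pf2; g2: own pawn; h2: attacked by Pg3.
Legal moves for White: none.
Not in check and no legal moves → stalemate.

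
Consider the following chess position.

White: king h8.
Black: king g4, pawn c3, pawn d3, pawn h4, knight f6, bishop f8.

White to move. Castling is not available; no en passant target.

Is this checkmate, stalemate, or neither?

stalemate

White to move; white king on h8.
In check: no.
King squares — g7: attacked by Bf8; h7: attacked by Nf6; g8: attacked by Nf6.
Legal moves for White: none.
Not in check and no legal moves → stalemate.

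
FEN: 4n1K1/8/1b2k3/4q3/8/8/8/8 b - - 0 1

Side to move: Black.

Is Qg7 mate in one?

yes

After Qg7: white king on g8; in check: yes, from the black queen on g7.
King squares — f7: attacked by Ke6; g7: attacked by Ne8; h7: attacked by Qg7; f8: attacked by Qg7; h8: attacked by Qg7.
White has no legal moves → checkmate.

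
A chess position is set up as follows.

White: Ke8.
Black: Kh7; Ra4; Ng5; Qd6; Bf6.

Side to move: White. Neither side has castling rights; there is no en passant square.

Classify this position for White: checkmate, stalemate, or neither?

White to move; white king on e8.
In check: no.
King squares — d7: attacked by Qd6; e7: attacked by Qd6; f7: attacked by Ng5; d8: attacked by Qd6; f8: attacked by Qd6.
Legal moves for White: none.
Not in check and no legal moves → stalemate.

stalemate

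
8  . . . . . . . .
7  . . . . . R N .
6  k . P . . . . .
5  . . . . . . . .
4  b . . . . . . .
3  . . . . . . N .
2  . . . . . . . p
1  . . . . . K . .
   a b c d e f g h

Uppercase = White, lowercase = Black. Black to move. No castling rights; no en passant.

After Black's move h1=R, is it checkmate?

After h1=R: white king on f1; in check: yes, from the black rook on h1.
White has 4 legal replies: Kg2, Kf2, Ke2, Nxh1.
In check but a legal move exists → not checkmate.

no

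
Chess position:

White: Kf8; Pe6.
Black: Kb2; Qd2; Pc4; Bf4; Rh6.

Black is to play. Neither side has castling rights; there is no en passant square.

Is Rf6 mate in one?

After Rf6: white king on f8; in check: yes, from the black rook on f6.
White has 4 legal replies: Kg8, Ke8, Kg7, Ke7.
In check but a legal move exists → not checkmate.

no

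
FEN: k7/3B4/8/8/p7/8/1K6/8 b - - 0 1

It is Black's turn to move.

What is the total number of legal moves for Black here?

Black to move; king on a8.
In check: no.
Legal moves: Kb8, Kb7, Ka7, a3+.
Count: 4.

4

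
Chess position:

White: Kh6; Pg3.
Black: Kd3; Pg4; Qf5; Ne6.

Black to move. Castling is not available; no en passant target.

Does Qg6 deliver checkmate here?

no

After Qg6: white king on h6; in check: yes, from the black queen on g6.
White has 1 legal reply: Kxg6.
In check but a legal move exists → not checkmate.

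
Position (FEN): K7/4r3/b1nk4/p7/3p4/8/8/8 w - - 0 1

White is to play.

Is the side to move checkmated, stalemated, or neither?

stalemate

White to move; white king on a8.
In check: no.
King squares — a7: attacked by Nc6; b7: attacked by Ba6; b8: attacked by Nc6.
Legal moves for White: none.
Not in check and no legal moves → stalemate.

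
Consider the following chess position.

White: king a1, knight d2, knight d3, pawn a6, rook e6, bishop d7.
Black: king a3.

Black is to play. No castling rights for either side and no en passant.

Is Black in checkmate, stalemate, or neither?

stalemate

Black to move; black king on a3.
In check: no.
King squares — a2: attacked by Ka1; b2: attacked by Ka1; b3: attacked by Nd2; a4: attacked by Bd7; b4: attacked by Nd3.
Legal moves for Black: none.
Not in check and no legal moves → stalemate.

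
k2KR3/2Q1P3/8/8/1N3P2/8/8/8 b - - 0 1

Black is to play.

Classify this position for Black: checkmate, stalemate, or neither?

stalemate

Black to move; black king on a8.
In check: no.
King squares — a7: attacked by Qc7; b7: attacked by Qc7; b8: attacked by Qc7.
Legal moves for Black: none.
Not in check and no legal moves → stalemate.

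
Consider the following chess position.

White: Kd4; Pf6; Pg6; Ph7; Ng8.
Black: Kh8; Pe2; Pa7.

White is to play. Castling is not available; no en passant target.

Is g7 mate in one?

After g7: black king on h8; in check: yes, from the white pawn on g7.
Black has 1 legal reply: Kxh7.
In check but a legal move exists → not checkmate.

no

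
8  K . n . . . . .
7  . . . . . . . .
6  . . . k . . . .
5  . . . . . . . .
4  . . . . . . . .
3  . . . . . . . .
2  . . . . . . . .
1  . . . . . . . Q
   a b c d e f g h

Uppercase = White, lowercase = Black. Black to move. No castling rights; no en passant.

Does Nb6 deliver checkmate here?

After Nb6: white king on a8; in check: yes, from the black knight on b6.
White has 3 legal replies: Kb8, Kb7, Ka7.
In check but a legal move exists → not checkmate.

no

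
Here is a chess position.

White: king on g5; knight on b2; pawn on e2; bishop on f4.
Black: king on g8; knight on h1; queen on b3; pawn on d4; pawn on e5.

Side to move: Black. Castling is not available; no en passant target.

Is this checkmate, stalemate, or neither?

Black to move; black king on g8.
In check: no.
Legal moves for Black include: Kh8, Kf8, Kh7, Kg7, Kf7, Qb8, Qf7, Qb7, Qe6, Qb6, Qd5, Qb5, Qc4, Qb4, Qa4, Qh3, Qg3+, Qf3, ... (list truncated; more exist).
Black has legal moves and is not in check → neither.

neither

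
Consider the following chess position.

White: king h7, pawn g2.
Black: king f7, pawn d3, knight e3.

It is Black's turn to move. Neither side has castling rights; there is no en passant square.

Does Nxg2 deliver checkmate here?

no

After Nxg2: white king on h7; in check: no.
White is not in check, so this cannot be checkmate.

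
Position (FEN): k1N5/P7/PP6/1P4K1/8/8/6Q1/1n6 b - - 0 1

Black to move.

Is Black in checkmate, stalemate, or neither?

Black to move; black king on a8.
In check: yes, from the white queen on g2.
King squares — a7: attacked by Pb6; b7: attacked by Qg2; b8: attacked by Pa7.
Legal moves for Black: none.
In check with no legal moves → checkmate.

checkmate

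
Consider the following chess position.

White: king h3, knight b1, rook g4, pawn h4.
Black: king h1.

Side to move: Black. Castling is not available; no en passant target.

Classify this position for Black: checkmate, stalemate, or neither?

stalemate

Black to move; black king on h1.
In check: no.
King squares — g1: attacked by Rg4; g2: attacked by Kh3; h2: attacked by Kh3.
Legal moves for Black: none.
Not in check and no legal moves → stalemate.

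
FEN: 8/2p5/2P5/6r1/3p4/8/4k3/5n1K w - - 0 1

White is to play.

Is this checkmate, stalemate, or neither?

White to move; white king on h1.
In check: no.
King squares — g1: attacked by Rg5; g2: attacked by Rg5; h2: attacked by Nf1.
Legal moves for White: none.
Not in check and no legal moves → stalemate.

stalemate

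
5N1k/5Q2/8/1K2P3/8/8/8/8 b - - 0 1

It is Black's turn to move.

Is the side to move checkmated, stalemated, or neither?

stalemate

Black to move; black king on h8.
In check: no.
King squares — g7: attacked by Qf7; h7: attacked by Qf7; g8: attacked by Qf7.
Legal moves for Black: none.
Not in check and no legal moves → stalemate.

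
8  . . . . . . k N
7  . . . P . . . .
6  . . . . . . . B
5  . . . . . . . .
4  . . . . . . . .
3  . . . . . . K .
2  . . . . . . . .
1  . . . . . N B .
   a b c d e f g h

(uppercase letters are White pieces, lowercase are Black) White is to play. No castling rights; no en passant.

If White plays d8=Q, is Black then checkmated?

no

After d8=Q: black king on g8; in check: yes, from the white queen on d8.
Black has 1 legal reply: Kh7.
In check but a legal move exists → not checkmate.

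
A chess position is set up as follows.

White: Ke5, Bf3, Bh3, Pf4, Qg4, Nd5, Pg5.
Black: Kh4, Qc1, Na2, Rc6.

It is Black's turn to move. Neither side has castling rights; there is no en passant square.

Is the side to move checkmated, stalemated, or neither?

Black to move; black king on h4.
In check: yes, from the white queen on g4.
King squares — g3: attacked by Qg4; h3: attacked by Qg4; g4: attacked by Bf3; g5: attacked by Pf4; h5: attacked by Qg4.
Legal moves for Black: none.
In check with no legal moves → checkmate.

checkmate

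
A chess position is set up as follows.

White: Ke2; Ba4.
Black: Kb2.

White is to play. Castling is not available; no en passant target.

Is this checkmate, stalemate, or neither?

White to move; white king on e2.
In check: no.
Legal moves for White: Be8, Bd7, Bc6, Bb5, Bb3, Bc2, Bd1, Kf3, Ke3, Kd3, Kf2, Kd2, Kf1, Ke1, Kd1.
White has 15 legal moves and is not in check → neither.

neither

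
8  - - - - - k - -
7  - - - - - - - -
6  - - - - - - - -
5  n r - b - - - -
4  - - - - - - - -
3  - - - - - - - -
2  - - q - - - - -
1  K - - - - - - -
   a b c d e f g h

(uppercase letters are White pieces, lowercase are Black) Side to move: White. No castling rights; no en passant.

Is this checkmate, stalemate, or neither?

stalemate

White to move; white king on a1.
In check: no.
King squares — b1: attacked by Qc2; a2: attacked by Qc2; b2: attacked by Qc2.
Legal moves for White: none.
Not in check and no legal moves → stalemate.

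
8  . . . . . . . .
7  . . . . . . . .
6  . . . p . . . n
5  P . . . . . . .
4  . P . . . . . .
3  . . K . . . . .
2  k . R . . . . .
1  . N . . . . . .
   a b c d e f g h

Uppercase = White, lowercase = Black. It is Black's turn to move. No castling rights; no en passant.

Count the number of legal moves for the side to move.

Black to move; king on a2.
In check: yes, from the white rook on c2.
Legal moves: Kxb1, Ka1.
Count: 2.

2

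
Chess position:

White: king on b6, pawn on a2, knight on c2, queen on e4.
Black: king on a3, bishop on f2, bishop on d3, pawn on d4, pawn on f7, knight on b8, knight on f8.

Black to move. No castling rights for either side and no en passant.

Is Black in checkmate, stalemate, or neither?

neither

Black to move; black king on a3.
In check: yes, from the white knight on c2.
King squares — a2: available; b2: available; b3: attacked by Pa2; a4: available; b4: attacked by Nc2.
Legal moves for Black: Ka4, Kb2, Kxa2, Bxc2.
Black is in check but has 4 legal moves → neither.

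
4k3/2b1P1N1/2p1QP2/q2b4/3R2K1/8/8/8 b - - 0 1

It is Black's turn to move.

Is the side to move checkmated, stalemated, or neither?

checkmate

Black to move; black king on e8.
In check: yes, from the white knight on g7.
King squares — d7: attacked by Qe6; e7: attacked by Qe6; f7: attacked by Qe6; d8: attacked by Pe7; f8: attacked by Pe7.
Legal moves for Black: none.
In check with no legal moves → checkmate.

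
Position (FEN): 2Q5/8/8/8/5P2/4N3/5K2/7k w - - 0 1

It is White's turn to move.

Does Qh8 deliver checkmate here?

After Qh8: black king on h1; in check: yes, from the white queen on h8.
King squares — g1: attacked by Kf2; g2: attacked by Kf2; h2: attacked by Qh8.
Black has no legal moves → checkmate.

yes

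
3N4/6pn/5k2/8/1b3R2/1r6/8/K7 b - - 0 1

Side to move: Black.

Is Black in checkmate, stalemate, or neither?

neither

Black to move; black king on f6.
In check: yes, from the white rook on f4.
King squares — e5: available; f5: attacked by Rf4; g5: available; e6: attacked by Nd8; g6: available; e7: available; f7: attacked by Rf4; g7: own pawn.
Legal moves for Black: Ke7, Kg6, Kg5, Ke5.
Black is in check but has 4 legal moves → neither.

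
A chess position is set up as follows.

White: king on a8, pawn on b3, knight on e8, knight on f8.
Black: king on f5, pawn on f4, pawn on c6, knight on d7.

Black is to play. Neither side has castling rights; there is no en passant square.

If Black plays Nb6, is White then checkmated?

After Nb6: white king on a8; in check: yes, from the black knight on b6.
White has 3 legal replies: Kb8, Kb7, Ka7.
In check but a legal move exists → not checkmate.

no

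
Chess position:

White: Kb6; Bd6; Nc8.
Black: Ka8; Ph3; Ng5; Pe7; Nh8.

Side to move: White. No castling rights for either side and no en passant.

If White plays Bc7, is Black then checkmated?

no

After Bc7: black king on a8; in check: no.
Black is not in check, so this cannot be checkmate.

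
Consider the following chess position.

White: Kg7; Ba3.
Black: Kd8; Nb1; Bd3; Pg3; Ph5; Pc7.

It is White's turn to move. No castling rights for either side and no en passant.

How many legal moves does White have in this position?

White to move; king on g7.
In check: no.
Legal moves: Kh8, Kg8, Kf8, Kf7, Kh6, Kf6, Bf8, Be7+, Bd6, Bc5, Bb4, Bb2, Bc1.
Count: 13.

13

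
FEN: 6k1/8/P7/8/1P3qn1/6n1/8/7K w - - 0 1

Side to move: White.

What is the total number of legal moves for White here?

White to move; king on h1.
In check: yes, from the black knight on g3.
Legal moves: Kg2, Kg1.
Count: 2.

2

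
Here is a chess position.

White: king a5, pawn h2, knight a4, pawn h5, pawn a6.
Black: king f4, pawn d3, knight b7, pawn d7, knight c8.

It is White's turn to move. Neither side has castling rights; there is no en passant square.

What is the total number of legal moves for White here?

3

White to move; king on a5.
In check: yes, from the black knight on b7.
Legal moves: Kb5, Kb4, axb7.
Count: 3.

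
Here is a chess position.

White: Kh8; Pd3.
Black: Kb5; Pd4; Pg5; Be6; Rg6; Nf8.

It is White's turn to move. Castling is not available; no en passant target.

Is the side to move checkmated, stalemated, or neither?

White to move; white king on h8.
In check: no.
King squares — g7: attacked by Rg6; h7: attacked by Nf8; g8: attacked by Be6.
Legal moves for White: none.
Not in check and no legal moves → stalemate.

stalemate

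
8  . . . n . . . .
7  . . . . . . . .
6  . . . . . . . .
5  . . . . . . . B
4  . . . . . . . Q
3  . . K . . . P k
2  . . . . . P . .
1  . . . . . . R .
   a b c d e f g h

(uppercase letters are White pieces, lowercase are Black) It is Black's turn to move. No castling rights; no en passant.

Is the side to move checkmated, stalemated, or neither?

Black to move; black king on h3.
In check: yes, from the white queen on h4.
King squares — g2: attacked by Rg1; h2: attacked by Qh4; g3: attacked by Rg1; g4: attacked by Qh4; h4: attacked by Pg3.
Legal moves for Black: none.
In check with no legal moves → checkmate.

checkmate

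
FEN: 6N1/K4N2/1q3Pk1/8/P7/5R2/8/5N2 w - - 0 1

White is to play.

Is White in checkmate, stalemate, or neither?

White to move; white king on a7.
In check: yes, from the black queen on b6.
Legal moves for White: Ka8, Kxb6.
White is in check but has 2 legal moves → neither.

neither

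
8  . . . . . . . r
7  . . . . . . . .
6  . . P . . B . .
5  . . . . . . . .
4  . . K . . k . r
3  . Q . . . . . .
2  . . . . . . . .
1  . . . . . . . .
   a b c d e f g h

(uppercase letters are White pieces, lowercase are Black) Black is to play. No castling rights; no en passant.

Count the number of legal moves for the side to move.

Black to move; king on f4.
In check: no.
Legal moves: Rg8, Rf8, Re8, Rd8, Rc8, Rb8, Ra8, R8h7, R8h6, R8h5, R4h7, R4h6, R4h5, Rg4, Rh3, Rh2, Rh1, Kf5+, Kg4, Ke4.
Count: 20.

20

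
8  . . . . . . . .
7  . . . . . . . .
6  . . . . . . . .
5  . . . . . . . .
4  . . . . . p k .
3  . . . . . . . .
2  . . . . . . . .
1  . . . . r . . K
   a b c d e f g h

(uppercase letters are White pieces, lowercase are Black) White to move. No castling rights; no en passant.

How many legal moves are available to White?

White to move; king on h1.
In check: yes, from the black rook on e1.
Legal moves: Kh2, Kg2.
Count: 2.

2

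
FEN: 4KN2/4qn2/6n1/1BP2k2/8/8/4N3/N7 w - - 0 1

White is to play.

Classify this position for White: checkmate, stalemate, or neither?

checkmate

White to move; white king on e8.
In check: yes, from the black queen on e7.
King squares — d7: attacked by Qe7; e7: attacked by Ng6; f7: attacked by Qe7; d8: attacked by Qe7; f8: own knight.
Legal moves for White: none.
In check with no legal moves → checkmate.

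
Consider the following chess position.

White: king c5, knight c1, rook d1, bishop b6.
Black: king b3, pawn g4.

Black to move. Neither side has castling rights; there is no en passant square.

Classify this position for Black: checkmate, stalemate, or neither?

Black to move; black king on b3.
In check: yes, from the white knight on c1.
Legal moves for Black: Ka4, Kc3, Ka3, Kc2, Kb2.
Black is in check but has 5 legal moves → neither.

neither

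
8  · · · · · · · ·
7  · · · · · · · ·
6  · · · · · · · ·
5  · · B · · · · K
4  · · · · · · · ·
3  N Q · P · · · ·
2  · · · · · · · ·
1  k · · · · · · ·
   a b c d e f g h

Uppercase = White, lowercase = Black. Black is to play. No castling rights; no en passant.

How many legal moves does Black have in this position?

0

Black to move; king on a1.
In check: no.
Legal moves: none.
Count: 0.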